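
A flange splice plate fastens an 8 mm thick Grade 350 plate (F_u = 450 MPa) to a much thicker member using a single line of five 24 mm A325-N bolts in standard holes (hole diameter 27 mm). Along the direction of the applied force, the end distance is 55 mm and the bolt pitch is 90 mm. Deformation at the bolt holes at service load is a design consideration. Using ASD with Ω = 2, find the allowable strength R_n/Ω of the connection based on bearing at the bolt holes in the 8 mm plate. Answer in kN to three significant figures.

504 kN

Per bolt r_n = 1.2 l_c t F_u ≤ 2.4 d t F_u; upper limit = 2.4 × 24 × 8 × 450 / 1000 = 207.4 kN.
Edge bolt: l_c = 55 − 27/2 = 41.5 mm → 1.2 × 41.5 × 8 × 450 / 1000 = 179.3 → r_n = 179.3 kN.
Interior bolts: l_c = 90 − 27 = 63 mm → 1.2 × 63 × 8 × 450 / 1000 = 272.2 → r_n = 207.4 kN.
R_n = 1 × 179.3 + 4 × 207.4 = 1009 kN.
Allowable strength R_n/Ω = 1009 / 2 = 504 kN.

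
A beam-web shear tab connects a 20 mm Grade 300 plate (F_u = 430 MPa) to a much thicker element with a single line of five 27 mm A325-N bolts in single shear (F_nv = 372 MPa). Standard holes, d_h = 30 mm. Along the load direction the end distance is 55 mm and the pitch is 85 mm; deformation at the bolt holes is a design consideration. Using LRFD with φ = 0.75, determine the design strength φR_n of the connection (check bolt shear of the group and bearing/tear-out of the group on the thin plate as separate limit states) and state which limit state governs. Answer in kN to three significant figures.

Bolt shear: A_b = π·27²/4 = 572.6 mm²; R_n = 372 × 572.6 × 5 × 1 / 1000 = 1065 kN → 0.75 × 1065 = 799 kN.
Bearing (1.2 l_c t F_u ≤ 2.4 d t F_u): upper limit = 2.4·27·20·430 / 1000 = 557.3 kN.
  Edge l_c = 55 − 30/2 = 40 → r_n = 412.8 kN; interior l_c = 85 − 30 = 55 → r_n = 557.3 kN.
  R_n,bearing = 1·412.8 + 4·557.3 = 2642 kN → 0.75 × 2642 = 1980 kN.
Bolt shear governs: 799 kN.

799 kN (bolt shear governs)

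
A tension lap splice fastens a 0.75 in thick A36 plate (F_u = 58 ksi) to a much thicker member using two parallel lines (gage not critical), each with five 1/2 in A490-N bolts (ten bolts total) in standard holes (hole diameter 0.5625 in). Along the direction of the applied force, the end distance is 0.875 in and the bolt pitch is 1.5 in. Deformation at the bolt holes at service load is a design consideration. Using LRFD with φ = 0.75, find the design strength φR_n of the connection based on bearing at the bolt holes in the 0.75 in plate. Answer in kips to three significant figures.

Per bolt r_n = 1.2 l_c t F_u ≤ 2.4 d t F_u; upper limit = 2.4 × 0.5 × 0.75 × 58 = 52.2 kips.
Edge bolt: l_c = 0.875 − 0.5625/2 = 0.5938 in → 1.2 × 0.5938 × 0.75 × 58 = 30.99 → r_n = 30.99 kips.
Interior bolts: l_c = 1.5 − 0.5625 = 0.9375 in → 1.2 × 0.9375 × 0.75 × 58 = 48.94 → r_n = 48.94 kips.
R_n = 2 × 30.99 + 8 × 48.94 = 453.5 kips.
Design strength φR_n = 0.75 × 453.5 = 340 kips.

340 kips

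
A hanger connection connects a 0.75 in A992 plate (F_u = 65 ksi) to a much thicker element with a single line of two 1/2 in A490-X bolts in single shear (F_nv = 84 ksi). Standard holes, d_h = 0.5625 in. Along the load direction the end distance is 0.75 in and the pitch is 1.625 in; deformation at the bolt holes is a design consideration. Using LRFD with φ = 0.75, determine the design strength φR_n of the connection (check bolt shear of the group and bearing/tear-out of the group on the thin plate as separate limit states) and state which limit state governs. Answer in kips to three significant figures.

24.7 kips (bolt shear governs)

Bolt shear: A_b = π·0.5²/4 = 0.1963 in²; R_n = 84 × 0.1963 × 2 × 1 = 32.99 kips → 0.75 × 32.99 = 24.7 kips.
Bearing (1.2 l_c t F_u ≤ 2.4 d t F_u): upper limit = 2.4·0.5·0.75·65 = 58.5 kips.
  Edge l_c = 0.75 − 0.5625/2 = 0.4688 → r_n = 27.42 kips; interior l_c = 1.625 − 0.5625 = 1.062 → r_n = 58.5 kips.
  R_n,bearing = 1·27.42 + 1·58.5 = 85.92 kips → 0.75 × 85.92 = 64.4 kips.
Bolt shear governs: 24.7 kips.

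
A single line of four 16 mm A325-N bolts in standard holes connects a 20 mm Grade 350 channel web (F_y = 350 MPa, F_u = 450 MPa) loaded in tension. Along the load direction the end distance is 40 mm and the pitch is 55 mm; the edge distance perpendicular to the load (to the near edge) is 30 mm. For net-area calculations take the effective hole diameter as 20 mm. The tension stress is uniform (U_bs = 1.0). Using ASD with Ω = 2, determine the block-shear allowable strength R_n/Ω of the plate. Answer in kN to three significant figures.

454 kN

Shear plane L_v = 40 + 3·55 = 205 mm; A_gv = 205 × 20 = 4100 mm².
A_nv = (205 − 3.5·20) × 20 = 2700 mm².
A_nt = (30 − 0.5·20) × 20 = 400 mm².
0.6 F_u A_nv = 729 kN; 0.6 F_y A_gv = 861 kN → shear rupture governs the shear term.
R_n = 729 + 1.0 × 450 × 400 / 1000 = 909 kN.
Allowable strength R_n/Ω = 909 / 2 = 454 kN.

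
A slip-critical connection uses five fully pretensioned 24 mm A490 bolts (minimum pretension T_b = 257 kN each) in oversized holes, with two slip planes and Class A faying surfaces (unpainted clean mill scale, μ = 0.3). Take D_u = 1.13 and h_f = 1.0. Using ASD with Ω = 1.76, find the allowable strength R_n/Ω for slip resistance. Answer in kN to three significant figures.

R_n = μ · D_u · h_f · T_b · n_s · n_b = 0.3 × 1.13 × 1.0 × 257 × 2 × 5 = 871.2 kN.
Allowable strength R_n/Ω = 871.2 / 1.76 = 495 kN.

495 kN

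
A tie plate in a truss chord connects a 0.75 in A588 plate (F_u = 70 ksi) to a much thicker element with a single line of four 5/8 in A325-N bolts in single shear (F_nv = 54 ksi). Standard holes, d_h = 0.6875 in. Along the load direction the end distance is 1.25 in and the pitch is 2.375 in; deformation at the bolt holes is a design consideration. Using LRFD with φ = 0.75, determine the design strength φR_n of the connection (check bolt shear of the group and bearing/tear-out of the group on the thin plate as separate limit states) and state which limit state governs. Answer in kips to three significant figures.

Bolt shear: A_b = π·0.625²/4 = 0.3068 in²; R_n = 54 × 0.3068 × 4 × 1 = 66.27 kips → 0.75 × 66.27 = 49.7 kips.
Bearing (1.2 l_c t F_u ≤ 2.4 d t F_u): upper limit = 2.4·0.625·0.75·70 = 78.75 kips.
  Edge l_c = 1.25 − 0.6875/2 = 0.9062 → r_n = 57.09 kips; interior l_c = 2.375 − 0.6875 = 1.688 → r_n = 78.75 kips.
  R_n,bearing = 1·57.09 + 3·78.75 = 293.3 kips → 0.75 × 293.3 = 220 kips.
Bolt shear governs: 49.7 kips.

49.7 kips (bolt shear governs)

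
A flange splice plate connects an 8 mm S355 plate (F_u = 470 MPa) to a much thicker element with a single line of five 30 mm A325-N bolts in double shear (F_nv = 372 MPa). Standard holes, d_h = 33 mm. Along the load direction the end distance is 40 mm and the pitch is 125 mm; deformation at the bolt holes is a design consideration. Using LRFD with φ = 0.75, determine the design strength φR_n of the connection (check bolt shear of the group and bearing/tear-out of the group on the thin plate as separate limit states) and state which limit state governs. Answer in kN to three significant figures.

892 kN (bearing governs)

Bolt shear: A_b = π·30²/4 = 706.9 mm²; R_n = 372 × 706.9 × 5 × 2 / 1000 = 2630 kN → 0.75 × 2630 = 1970 kN.
Bearing (1.2 l_c t F_u ≤ 2.4 d t F_u): upper limit = 2.4·30·8·470 / 1000 = 270.7 kN.
  Edge l_c = 40 − 33/2 = 23.5 → r_n = 106 kN; interior l_c = 125 − 33 = 92 → r_n = 270.7 kN.
  R_n,bearing = 1·106 + 4·270.7 = 1189 kN → 0.75 × 1189 = 892 kN.
Bearing governs: 892 kN.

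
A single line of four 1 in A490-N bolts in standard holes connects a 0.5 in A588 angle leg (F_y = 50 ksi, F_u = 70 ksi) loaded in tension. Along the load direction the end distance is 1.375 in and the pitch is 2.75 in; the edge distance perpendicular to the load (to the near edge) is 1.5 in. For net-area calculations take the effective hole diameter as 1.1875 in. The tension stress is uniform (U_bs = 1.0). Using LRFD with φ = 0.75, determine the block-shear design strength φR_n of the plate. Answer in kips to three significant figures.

110 kips

Shear plane L_v = 1.375 + 3·2.75 = 9.625 in; A_gv = 9.625 × 0.5 = 4.812 in².
A_nv = (9.625 − 3.5·1.1875) × 0.5 = 2.734 in².
A_nt = (1.5 − 0.5·1.1875) × 0.5 = 0.4531 in².
0.6 F_u A_nv = 114.8 kips; 0.6 F_y A_gv = 144.4 kips → shear rupture governs the shear term.
R_n = 114.8 + 1.0 × 70 × 0.4531 = 146.6 kips.
Design strength φR_n = 0.75 × 146.6 = 110 kips.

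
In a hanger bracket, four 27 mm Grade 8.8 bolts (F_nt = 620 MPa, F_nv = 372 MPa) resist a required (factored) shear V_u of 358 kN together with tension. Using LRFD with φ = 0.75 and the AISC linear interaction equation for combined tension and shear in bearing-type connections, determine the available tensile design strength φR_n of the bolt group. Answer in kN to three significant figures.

788 kN

A_b = π·27²/4 = 572.6 mm²; f_rv = 358 × 1000 / (4 × 572.6) = 156.3 MPa.
F'_nt = 1.3 F_nt − (F_nt / φF_nv) f_rv = 1.3·620 − (620/(0.75·372))·156.3 = 458.6 MPa, capped at F_nt → F'_nt = 458.6 MPa.
R_n = F'_nt · A_b · n = 458.6 × 572.6 × 4 / 1000 = 1050 kN.
Design strength φR_n = 0.75 × 1050 = 788 kN.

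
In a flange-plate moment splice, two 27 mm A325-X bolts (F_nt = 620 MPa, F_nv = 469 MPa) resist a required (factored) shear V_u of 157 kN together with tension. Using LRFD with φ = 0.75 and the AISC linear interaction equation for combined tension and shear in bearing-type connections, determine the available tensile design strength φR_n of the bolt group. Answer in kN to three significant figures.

A_b = π·27²/4 = 572.6 mm²; f_rv = 157 × 1000 / (2 × 572.6) = 137.1 MPa.
F'_nt = 1.3 F_nt − (F_nt / φF_nv) f_rv = 1.3·620 − (620/(0.75·469))·137.1 = 564.3 MPa, capped at F_nt → F'_nt = 564.3 MPa.
R_n = F'_nt · A_b · n = 564.3 × 572.6 × 2 / 1000 = 646.2 kN.
Design strength φR_n = 0.75 × 646.2 = 485 kN.

485 kN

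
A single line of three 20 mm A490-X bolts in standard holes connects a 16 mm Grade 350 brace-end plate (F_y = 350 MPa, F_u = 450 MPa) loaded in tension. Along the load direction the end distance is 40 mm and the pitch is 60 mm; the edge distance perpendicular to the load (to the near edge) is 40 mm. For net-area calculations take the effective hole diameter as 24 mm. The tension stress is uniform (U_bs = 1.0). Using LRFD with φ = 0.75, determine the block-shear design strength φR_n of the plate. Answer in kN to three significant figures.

475 kN

Shear plane L_v = 40 + 2·60 = 160 mm; A_gv = 160 × 16 = 2560 mm².
A_nv = (160 − 2.5·24) × 16 = 1600 mm².
A_nt = (40 − 0.5·24) × 16 = 448 mm².
0.6 F_u A_nv = 432 kN; 0.6 F_y A_gv = 537.6 kN → shear rupture governs the shear term.
R_n = 432 + 1.0 × 450 × 448 / 1000 = 633.6 kN.
Design strength φR_n = 0.75 × 633.6 = 475 kN.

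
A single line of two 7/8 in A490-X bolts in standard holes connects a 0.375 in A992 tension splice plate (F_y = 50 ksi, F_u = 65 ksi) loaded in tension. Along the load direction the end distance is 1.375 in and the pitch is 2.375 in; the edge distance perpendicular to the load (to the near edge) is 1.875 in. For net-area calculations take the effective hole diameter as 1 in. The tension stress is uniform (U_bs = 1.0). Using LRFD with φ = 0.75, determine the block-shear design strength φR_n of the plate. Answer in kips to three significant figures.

49.8 kips

Shear plane L_v = 1.375 + 1·2.375 = 3.75 in; A_gv = 3.75 × 0.375 = 1.406 in².
A_nv = (3.75 − 1.5·1) × 0.375 = 0.8438 in².
A_nt = (1.875 − 0.5·1) × 0.375 = 0.5156 in².
0.6 F_u A_nv = 32.91 kips; 0.6 F_y A_gv = 42.19 kips → shear rupture governs the shear term.
R_n = 32.91 + 1.0 × 65 × 0.5156 = 66.42 kips.
Design strength φR_n = 0.75 × 66.42 = 49.8 kips.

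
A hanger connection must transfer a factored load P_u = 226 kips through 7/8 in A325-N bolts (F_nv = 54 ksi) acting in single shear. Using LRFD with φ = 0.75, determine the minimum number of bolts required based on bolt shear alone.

A_b = π·0.875²/4 = 0.6013 in².
Per-bolt design strength φR_n = 0.75 × 54 × 0.6013 × 1 = 24.35 kips.
n ≥ 226 / 24.35 = 9.28 → use 10 bolts.

10 bolts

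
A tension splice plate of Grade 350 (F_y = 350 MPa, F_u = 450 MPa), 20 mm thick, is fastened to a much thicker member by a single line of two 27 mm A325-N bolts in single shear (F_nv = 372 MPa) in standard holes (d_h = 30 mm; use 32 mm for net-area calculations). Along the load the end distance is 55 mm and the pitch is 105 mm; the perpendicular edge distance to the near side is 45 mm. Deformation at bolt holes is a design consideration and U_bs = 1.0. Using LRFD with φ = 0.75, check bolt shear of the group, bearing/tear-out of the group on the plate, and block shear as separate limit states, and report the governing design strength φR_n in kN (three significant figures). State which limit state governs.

Bolt shear: A_b = π·27²/4 = 572.6 mm²; R_n = 372 × 572.6 × 2 × 1 / 1000 = 426 kN → 0.75 × 426 = 319 kN.
Bearing: edge l_c = 40, r_n = 432 kN; interior l_c = 75, r_n = 583.2 kN; R_n = 432 + 1·583.2 = 1015 kN → 761 kN.
Block shear: A_gv = 3200, A_nv = 2240, A_nt = 580 mm²; R_n = min(0.6F_uA_nv, 0.6F_yA_gv) + U_bs·F_u·A_nt = 865.8 kN → 649 kN.
Bolt shear governs: 319 kN.

319 kN (bolt shear governs)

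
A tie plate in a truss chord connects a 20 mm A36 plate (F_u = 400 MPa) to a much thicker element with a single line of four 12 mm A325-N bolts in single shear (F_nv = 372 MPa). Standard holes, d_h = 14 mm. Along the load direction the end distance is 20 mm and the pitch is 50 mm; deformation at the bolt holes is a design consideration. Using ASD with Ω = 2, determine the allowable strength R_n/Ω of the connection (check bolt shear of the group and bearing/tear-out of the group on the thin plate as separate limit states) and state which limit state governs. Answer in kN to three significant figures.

Bolt shear: A_b = π·12²/4 = 113.1 mm²; R_n = 372 × 113.1 × 4 × 1 / 1000 = 168.3 kN → 168.3 / 2 = 84.1 kN.
Bearing (1.2 l_c t F_u ≤ 2.4 d t F_u): upper limit = 2.4·12·20·400 / 1000 = 230.4 kN.
  Edge l_c = 20 − 14/2 = 13 → r_n = 124.8 kN; interior l_c = 50 − 14 = 36 → r_n = 230.4 kN.
  R_n,bearing = 1·124.8 + 3·230.4 = 816 kN → 816 / 2 = 408 kN.
Bolt shear governs: 84.1 kN.

84.1 kN (bolt shear governs)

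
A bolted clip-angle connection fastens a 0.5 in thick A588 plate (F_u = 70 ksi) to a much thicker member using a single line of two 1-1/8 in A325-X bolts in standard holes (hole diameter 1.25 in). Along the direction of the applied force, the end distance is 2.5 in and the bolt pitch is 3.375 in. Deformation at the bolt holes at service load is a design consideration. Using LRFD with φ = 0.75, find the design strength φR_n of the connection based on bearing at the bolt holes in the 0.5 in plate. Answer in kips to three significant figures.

126 kips

Per bolt r_n = 1.2 l_c t F_u ≤ 2.4 d t F_u; upper limit = 2.4 × 1.125 × 0.5 × 70 = 94.5 kips.
Edge bolt: l_c = 2.5 − 1.25/2 = 1.875 in → 1.2 × 1.875 × 0.5 × 70 = 78.75 → r_n = 78.75 kips.
Interior bolts: l_c = 3.375 − 1.25 = 2.125 in → 1.2 × 2.125 × 0.5 × 70 = 89.25 → r_n = 89.25 kips.
R_n = 1 × 78.75 + 1 × 89.25 = 168 kips.
Design strength φR_n = 0.75 × 168 = 126 kips.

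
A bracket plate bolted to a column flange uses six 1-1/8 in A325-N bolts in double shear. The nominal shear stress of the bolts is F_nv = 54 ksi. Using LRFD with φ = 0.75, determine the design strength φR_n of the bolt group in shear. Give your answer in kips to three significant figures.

A_b = π × 1.125² / 4 = 0.994 in².
R_n = F_nv · A_b · n · n_s = 54 × 0.994 × 6 × 2 = 644.1 kips.
Design strength φR_n = 0.75 × 644.1 = 483 kips.

483 kips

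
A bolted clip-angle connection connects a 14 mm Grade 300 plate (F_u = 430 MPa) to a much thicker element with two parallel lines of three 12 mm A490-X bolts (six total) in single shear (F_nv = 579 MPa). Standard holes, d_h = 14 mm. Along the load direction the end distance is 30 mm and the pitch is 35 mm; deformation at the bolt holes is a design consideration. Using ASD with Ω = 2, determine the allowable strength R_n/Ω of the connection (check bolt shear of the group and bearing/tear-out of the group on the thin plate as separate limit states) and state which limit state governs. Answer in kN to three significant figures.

196 kN (bolt shear governs)

Bolt shear: A_b = π·12²/4 = 113.1 mm²; R_n = 579 × 113.1 × 6 × 1 / 1000 = 392.9 kN → 392.9 / 2 = 196 kN.
Bearing (1.2 l_c t F_u ≤ 2.4 d t F_u): upper limit = 2.4·12·14·430 / 1000 = 173.4 kN.
  Edge l_c = 30 − 14/2 = 23 → r_n = 166.2 kN; interior l_c = 35 − 14 = 21 → r_n = 151.7 kN.
  R_n,bearing = 2·166.2 + 4·151.7 = 939.1 kN → 939.1 / 2 = 470 kN.
Bolt shear governs: 196 kN.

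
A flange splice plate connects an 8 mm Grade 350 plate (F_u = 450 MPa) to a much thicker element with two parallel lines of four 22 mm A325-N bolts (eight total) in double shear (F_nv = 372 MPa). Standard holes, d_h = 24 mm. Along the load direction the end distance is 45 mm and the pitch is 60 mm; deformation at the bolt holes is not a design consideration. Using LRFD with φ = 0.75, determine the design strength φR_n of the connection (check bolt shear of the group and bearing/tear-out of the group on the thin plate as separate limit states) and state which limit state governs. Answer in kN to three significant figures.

Bolt shear: A_b = π·22²/4 = 380.1 mm²; R_n = 372 × 380.1 × 8 × 2 / 1000 = 2263 kN → 0.75 × 2263 = 1700 kN.
Bearing (1.5 l_c t F_u ≤ 3.0 d t F_u): upper limit = 3.0·22·8·450 / 1000 = 237.6 kN.
  Edge l_c = 45 − 24/2 = 33 → r_n = 178.2 kN; interior l_c = 60 − 24 = 36 → r_n = 194.4 kN.
  R_n,bearing = 2·178.2 + 6·194.4 = 1523 kN → 0.75 × 1523 = 1140 kN.
Bearing governs: 1140 kN.

1140 kN (bearing governs)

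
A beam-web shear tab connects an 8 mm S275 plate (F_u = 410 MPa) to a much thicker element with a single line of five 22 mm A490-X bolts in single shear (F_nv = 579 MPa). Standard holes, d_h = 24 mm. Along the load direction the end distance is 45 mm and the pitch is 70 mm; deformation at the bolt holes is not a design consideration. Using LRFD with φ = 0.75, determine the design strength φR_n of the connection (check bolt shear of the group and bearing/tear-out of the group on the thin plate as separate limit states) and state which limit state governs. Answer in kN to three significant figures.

771 kN (bearing governs)

Bolt shear: A_b = π·22²/4 = 380.1 mm²; R_n = 579 × 380.1 × 5 × 1 / 1000 = 1100 kN → 0.75 × 1100 = 825 kN.
Bearing (1.5 l_c t F_u ≤ 3.0 d t F_u): upper limit = 3.0·22·8·410 / 1000 = 216.5 kN.
  Edge l_c = 45 − 24/2 = 33 → r_n = 162.4 kN; interior l_c = 70 − 24 = 46 → r_n = 216.5 kN.
  R_n,bearing = 1·162.4 + 4·216.5 = 1028 kN → 0.75 × 1028 = 771 kN.
Bearing governs: 771 kN.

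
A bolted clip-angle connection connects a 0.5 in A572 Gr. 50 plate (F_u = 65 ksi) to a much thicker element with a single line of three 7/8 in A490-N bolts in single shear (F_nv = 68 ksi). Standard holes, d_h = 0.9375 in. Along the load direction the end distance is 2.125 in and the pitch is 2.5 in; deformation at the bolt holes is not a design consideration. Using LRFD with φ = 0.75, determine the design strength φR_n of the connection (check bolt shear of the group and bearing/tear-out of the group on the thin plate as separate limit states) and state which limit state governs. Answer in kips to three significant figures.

92 kips (bolt shear governs)

Bolt shear: A_b = π·0.875²/4 = 0.6013 in²; R_n = 68 × 0.6013 × 3 × 1 = 122.7 kips → 0.75 × 122.7 = 92 kips.
Bearing (1.5 l_c t F_u ≤ 3.0 d t F_u): upper limit = 3.0·0.875·0.5·65 = 85.31 kips.
  Edge l_c = 2.125 − 0.9375/2 = 1.656 → r_n = 80.74 kips; interior l_c = 2.5 − 0.9375 = 1.562 → r_n = 76.17 kips.
  R_n,bearing = 1·80.74 + 2·76.17 = 233.1 kips → 0.75 × 233.1 = 175 kips.
Bolt shear governs: 92 kips.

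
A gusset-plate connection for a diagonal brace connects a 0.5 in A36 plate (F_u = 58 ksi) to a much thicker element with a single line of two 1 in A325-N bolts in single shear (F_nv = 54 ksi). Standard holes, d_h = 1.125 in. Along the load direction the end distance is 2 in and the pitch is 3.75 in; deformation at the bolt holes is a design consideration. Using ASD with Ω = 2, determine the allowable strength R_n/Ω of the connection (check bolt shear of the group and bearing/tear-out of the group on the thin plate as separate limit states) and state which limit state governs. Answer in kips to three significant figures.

42.4 kips (bolt shear governs)

Bolt shear: A_b = π·1²/4 = 0.7854 in²; R_n = 54 × 0.7854 × 2 × 1 = 84.82 kips → 84.82 / 2 = 42.4 kips.
Bearing (1.2 l_c t F_u ≤ 2.4 d t F_u): upper limit = 2.4·1·0.5·58 = 69.6 kips.
  Edge l_c = 2 − 1.125/2 = 1.438 → r_n = 50.02 kips; interior l_c = 3.75 − 1.125 = 2.625 → r_n = 69.6 kips.
  R_n,bearing = 1·50.02 + 1·69.6 = 119.6 kips → 119.6 / 2 = 59.8 kips.
Bolt shear governs: 42.4 kips.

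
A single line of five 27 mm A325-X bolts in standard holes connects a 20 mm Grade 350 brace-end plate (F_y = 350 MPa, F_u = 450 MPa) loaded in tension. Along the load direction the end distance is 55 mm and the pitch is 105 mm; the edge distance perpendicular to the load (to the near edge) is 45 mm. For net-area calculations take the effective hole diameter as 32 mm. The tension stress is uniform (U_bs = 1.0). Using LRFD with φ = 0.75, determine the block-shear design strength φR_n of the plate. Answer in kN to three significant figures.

1540 kN

Shear plane L_v = 55 + 4·105 = 475 mm; A_gv = 475 × 20 = 9500 mm².
A_nv = (475 − 4.5·32) × 20 = 6620 mm².
A_nt = (45 − 0.5·32) × 20 = 580 mm².
0.6 F_u A_nv = 1787 kN; 0.6 F_y A_gv = 1995 kN → shear rupture governs the shear term.
R_n = 1787 + 1.0 × 450 × 580 / 1000 = 2048 kN.
Design strength φR_n = 0.75 × 2048 = 1540 kN.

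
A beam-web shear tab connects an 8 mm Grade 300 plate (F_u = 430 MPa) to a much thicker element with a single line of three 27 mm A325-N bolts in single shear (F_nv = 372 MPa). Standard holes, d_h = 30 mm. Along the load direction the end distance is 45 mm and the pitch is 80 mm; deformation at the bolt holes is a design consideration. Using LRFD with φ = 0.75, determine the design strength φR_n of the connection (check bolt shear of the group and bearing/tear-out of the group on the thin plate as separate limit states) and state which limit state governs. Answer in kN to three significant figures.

Bolt shear: A_b = π·27²/4 = 572.6 mm²; R_n = 372 × 572.6 × 3 × 1 / 1000 = 639 kN → 0.75 × 639 = 479 kN.
Bearing (1.2 l_c t F_u ≤ 2.4 d t F_u): upper limit = 2.4·27·8·430 / 1000 = 222.9 kN.
  Edge l_c = 45 − 30/2 = 30 → r_n = 123.8 kN; interior l_c = 80 − 30 = 50 → r_n = 206.4 kN.
  R_n,bearing = 1·123.8 + 2·206.4 = 536.6 kN → 0.75 × 536.6 = 402 kN.
Bearing governs: 402 kN.

402 kN (bearing governs)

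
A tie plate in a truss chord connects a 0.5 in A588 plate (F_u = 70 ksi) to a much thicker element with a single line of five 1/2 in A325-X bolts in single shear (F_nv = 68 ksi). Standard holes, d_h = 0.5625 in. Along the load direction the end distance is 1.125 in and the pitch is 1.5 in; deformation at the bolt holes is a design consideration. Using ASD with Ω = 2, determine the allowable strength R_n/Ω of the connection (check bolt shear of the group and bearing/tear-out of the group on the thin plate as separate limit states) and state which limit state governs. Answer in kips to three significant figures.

33.4 kips (bolt shear governs)

Bolt shear: A_b = π·0.5²/4 = 0.1963 in²; R_n = 68 × 0.1963 × 5 × 1 = 66.76 kips → 66.76 / 2 = 33.4 kips.
Bearing (1.2 l_c t F_u ≤ 2.4 d t F_u): upper limit = 2.4·0.5·0.5·70 = 42 kips.
  Edge l_c = 1.125 − 0.5625/2 = 0.8438 → r_n = 35.44 kips; interior l_c = 1.5 − 0.5625 = 0.9375 → r_n = 39.38 kips.
  R_n,bearing = 1·35.44 + 4·39.38 = 192.9 kips → 192.9 / 2 = 96.5 kips.
Bolt shear governs: 33.4 kips.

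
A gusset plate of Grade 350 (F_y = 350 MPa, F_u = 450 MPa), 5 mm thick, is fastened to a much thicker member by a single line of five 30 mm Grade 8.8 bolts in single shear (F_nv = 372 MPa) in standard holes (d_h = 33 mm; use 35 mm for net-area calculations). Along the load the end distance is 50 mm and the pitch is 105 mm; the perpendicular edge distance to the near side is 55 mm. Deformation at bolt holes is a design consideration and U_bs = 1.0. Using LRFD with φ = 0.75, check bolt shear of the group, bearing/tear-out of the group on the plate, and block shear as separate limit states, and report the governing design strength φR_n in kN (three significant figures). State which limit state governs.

380 kN (block shear governs)

Bolt shear: A_b = π·30²/4 = 706.9 mm²; R_n = 372 × 706.9 × 5 × 1 / 1000 = 1315 kN → 0.75 × 1315 = 986 kN.
Bearing: edge l_c = 33.5, r_n = 90.45 kN; interior l_c = 72, r_n = 162 kN; R_n = 90.45 + 4·162 = 738.5 kN → 554 kN.
Block shear: A_gv = 2350, A_nv = 1562, A_nt = 187.5 mm²; R_n = min(0.6F_uA_nv, 0.6F_yA_gv) + U_bs·F_u·A_nt = 506.2 kN → 380 kN.
Block shear governs: 380 kN.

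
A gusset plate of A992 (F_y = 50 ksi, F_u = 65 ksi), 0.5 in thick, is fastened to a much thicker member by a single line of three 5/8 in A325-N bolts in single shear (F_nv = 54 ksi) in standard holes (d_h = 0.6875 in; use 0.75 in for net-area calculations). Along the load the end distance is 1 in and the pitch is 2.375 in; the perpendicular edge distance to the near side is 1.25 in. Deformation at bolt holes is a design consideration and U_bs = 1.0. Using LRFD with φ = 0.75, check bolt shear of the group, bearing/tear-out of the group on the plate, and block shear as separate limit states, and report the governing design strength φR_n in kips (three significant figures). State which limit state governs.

Bolt shear: A_b = π·0.625²/4 = 0.3068 in²; R_n = 54 × 0.3068 × 3 × 1 = 49.7 kips → 0.75 × 49.7 = 37.3 kips.
Bearing: edge l_c = 0.6562, r_n = 25.59 kips; interior l_c = 1.688, r_n = 48.75 kips; R_n = 25.59 + 2·48.75 = 123.1 kips → 92.3 kips.
Block shear: A_gv = 2.875, A_nv = 1.938, A_nt = 0.4375 in²; R_n = min(0.6F_uA_nv, 0.6F_yA_gv) + U_bs·F_u·A_nt = 104 kips → 78 kips.
Bolt shear governs: 37.3 kips.

37.3 kips (bolt shear governs)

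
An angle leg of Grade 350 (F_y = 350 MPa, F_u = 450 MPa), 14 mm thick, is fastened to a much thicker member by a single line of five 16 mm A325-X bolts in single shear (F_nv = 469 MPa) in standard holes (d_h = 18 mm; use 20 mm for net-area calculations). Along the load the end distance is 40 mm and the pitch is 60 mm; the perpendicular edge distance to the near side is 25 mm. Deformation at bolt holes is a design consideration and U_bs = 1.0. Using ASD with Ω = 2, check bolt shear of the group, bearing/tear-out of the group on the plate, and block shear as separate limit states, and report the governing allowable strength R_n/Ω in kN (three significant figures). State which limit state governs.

236 kN (bolt shear governs)

Bolt shear: A_b = π·16²/4 = 201.1 mm²; R_n = 469 × 201.1 × 5 × 1 / 1000 = 471.5 kN → 471.5 / 2 = 236 kN.
Bearing: edge l_c = 31, r_n = 234.4 kN; interior l_c = 42, r_n = 241.9 kN; R_n = 234.4 + 4·241.9 = 1202 kN → 601 kN.
Block shear: A_gv = 3920, A_nv = 2660, A_nt = 210 mm²; R_n = min(0.6F_uA_nv, 0.6F_yA_gv) + U_bs·F_u·A_nt = 812.7 kN → 406 kN.
Bolt shear governs: 236 kN.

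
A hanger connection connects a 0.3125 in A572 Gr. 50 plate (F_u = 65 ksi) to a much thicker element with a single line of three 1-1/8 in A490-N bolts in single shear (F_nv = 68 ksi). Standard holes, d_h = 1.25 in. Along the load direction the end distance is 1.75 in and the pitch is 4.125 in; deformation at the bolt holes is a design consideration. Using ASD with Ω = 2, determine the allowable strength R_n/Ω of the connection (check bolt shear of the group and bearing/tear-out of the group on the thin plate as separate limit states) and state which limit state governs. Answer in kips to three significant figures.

Bolt shear: A_b = π·1.125²/4 = 0.994 in²; R_n = 68 × 0.994 × 3 × 1 = 202.8 kips → 202.8 / 2 = 101 kips.
Bearing (1.2 l_c t F_u ≤ 2.4 d t F_u): upper limit = 2.4·1.125·0.3125·65 = 54.84 kips.
  Edge l_c = 1.75 − 1.25/2 = 1.125 → r_n = 27.42 kips; interior l_c = 4.125 − 1.25 = 2.875 → r_n = 54.84 kips.
  R_n,bearing = 1·27.42 + 2·54.84 = 137.1 kips → 137.1 / 2 = 68.6 kips.
Bearing governs: 68.6 kips.

68.6 kips (bearing governs)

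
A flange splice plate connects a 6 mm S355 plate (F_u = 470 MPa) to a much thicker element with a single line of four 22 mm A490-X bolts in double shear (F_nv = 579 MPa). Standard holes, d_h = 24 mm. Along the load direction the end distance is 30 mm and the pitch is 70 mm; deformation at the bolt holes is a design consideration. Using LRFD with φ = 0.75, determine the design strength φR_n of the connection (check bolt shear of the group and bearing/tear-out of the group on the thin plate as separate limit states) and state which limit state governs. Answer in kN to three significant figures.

Bolt shear: A_b = π·22²/4 = 380.1 mm²; R_n = 579 × 380.1 × 4 × 2 / 1000 = 1761 kN → 0.75 × 1761 = 1320 kN.
Bearing (1.2 l_c t F_u ≤ 2.4 d t F_u): upper limit = 2.4·22·6·470 / 1000 = 148.9 kN.
  Edge l_c = 30 − 24/2 = 18 → r_n = 60.91 kN; interior l_c = 70 − 24 = 46 → r_n = 148.9 kN.
  R_n,bearing = 1·60.91 + 3·148.9 = 507.6 kN → 0.75 × 507.6 = 381 kN.
Bearing governs: 381 kN.

381 kN (bearing governs)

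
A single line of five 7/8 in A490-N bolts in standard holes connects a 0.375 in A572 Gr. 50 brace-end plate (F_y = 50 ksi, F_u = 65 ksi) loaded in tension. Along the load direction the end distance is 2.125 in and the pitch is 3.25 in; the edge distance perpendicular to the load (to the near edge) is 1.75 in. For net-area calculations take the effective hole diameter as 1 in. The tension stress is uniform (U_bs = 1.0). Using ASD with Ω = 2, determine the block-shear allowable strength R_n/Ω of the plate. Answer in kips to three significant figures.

92.9 kips

Shear plane L_v = 2.125 + 4·3.25 = 15.12 in; A_gv = 15.12 × 0.375 = 5.672 in².
A_nv = (15.12 − 4.5·1) × 0.375 = 3.984 in².
A_nt = (1.75 − 0.5·1) × 0.375 = 0.4688 in².
0.6 F_u A_nv = 155.4 kips; 0.6 F_y A_gv = 170.2 kips → shear rupture governs the shear term.
R_n = 155.4 + 1.0 × 65 × 0.4688 = 185.9 kips.
Allowable strength R_n/Ω = 185.9 / 2 = 92.9 kips.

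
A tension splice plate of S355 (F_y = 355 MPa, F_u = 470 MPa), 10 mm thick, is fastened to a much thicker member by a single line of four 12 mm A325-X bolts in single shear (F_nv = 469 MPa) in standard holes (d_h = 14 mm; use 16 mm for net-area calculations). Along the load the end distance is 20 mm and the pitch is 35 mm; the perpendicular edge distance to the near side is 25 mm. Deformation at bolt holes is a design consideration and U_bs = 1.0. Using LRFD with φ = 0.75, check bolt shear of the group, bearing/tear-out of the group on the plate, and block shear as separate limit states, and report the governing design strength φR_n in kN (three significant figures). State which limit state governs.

Bolt shear: A_b = π·12²/4 = 113.1 mm²; R_n = 469 × 113.1 × 4 × 1 / 1000 = 212.2 kN → 0.75 × 212.2 = 159 kN.
Bearing: edge l_c = 13, r_n = 73.32 kN; interior l_c = 21, r_n = 118.4 kN; R_n = 73.32 + 3·118.4 = 428.6 kN → 321 kN.
Block shear: A_gv = 1250, A_nv = 690, A_nt = 170 mm²; R_n = min(0.6F_uA_nv, 0.6F_yA_gv) + U_bs·F_u·A_nt = 274.5 kN → 206 kN.
Bolt shear governs: 159 kN.

159 kN (bolt shear governs)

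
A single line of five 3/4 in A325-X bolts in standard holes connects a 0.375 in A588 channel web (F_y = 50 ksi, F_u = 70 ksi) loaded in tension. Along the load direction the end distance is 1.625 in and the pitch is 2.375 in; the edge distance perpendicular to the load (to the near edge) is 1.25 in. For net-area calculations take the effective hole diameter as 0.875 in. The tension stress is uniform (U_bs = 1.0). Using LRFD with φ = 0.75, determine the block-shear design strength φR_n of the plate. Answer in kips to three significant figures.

101 kips

Shear plane L_v = 1.625 + 4·2.375 = 11.12 in; A_gv = 11.12 × 0.375 = 4.172 in².
A_nv = (11.12 − 4.5·0.875) × 0.375 = 2.695 in².
A_nt = (1.25 − 0.5·0.875) × 0.375 = 0.3047 in².
0.6 F_u A_nv = 113.2 kips; 0.6 F_y A_gv = 125.2 kips → shear rupture governs the shear term.
R_n = 113.2 + 1.0 × 70 × 0.3047 = 134.5 kips.
Design strength φR_n = 0.75 × 134.5 = 101 kips.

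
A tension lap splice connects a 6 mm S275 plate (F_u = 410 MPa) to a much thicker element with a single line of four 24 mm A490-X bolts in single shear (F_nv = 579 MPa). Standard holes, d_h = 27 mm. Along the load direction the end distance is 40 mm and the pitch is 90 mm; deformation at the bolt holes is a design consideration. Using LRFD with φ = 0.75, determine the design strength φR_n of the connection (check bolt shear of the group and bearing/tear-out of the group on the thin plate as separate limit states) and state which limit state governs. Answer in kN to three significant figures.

Bolt shear: A_b = π·24²/4 = 452.4 mm²; R_n = 579 × 452.4 × 4 × 1 / 1000 = 1048 kN → 0.75 × 1048 = 786 kN.
Bearing (1.2 l_c t F_u ≤ 2.4 d t F_u): upper limit = 2.4·24·6·410 / 1000 = 141.7 kN.
  Edge l_c = 40 − 27/2 = 26.5 → r_n = 78.23 kN; interior l_c = 90 − 27 = 63 → r_n = 141.7 kN.
  R_n,bearing = 1·78.23 + 3·141.7 = 503.3 kN → 0.75 × 503.3 = 377 kN.
Bearing governs: 377 kN.

377 kN (bearing governs)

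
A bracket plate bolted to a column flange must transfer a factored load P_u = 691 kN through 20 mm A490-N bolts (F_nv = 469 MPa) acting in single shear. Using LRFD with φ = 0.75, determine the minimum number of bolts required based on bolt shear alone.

A_b = π·20²/4 = 314.2 mm².
Per-bolt design strength φR_n = 0.75 × 469 × 314.2 × 1 / 1000 = 110.5 kN.
n ≥ 691 / 110.5 = 6.253 → use 7 bolts.

7 bolts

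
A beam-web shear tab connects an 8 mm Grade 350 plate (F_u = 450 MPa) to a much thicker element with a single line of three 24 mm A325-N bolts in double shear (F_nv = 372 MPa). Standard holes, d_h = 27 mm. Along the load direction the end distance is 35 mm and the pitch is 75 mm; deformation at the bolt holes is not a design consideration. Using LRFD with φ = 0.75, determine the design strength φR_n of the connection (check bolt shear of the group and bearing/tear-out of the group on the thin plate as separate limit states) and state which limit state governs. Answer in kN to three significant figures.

Bolt shear: A_b = π·24²/4 = 452.4 mm²; R_n = 372 × 452.4 × 3 × 2 / 1000 = 1010 kN → 0.75 × 1010 = 757 kN.
Bearing (1.5 l_c t F_u ≤ 3.0 d t F_u): upper limit = 3.0·24·8·450 / 1000 = 259.2 kN.
  Edge l_c = 35 − 27/2 = 21.5 → r_n = 116.1 kN; interior l_c = 75 − 27 = 48 → r_n = 259.2 kN.
  R_n,bearing = 1·116.1 + 2·259.2 = 634.5 kN → 0.75 × 634.5 = 476 kN.
Bearing governs: 476 kN.

476 kN (bearing governs)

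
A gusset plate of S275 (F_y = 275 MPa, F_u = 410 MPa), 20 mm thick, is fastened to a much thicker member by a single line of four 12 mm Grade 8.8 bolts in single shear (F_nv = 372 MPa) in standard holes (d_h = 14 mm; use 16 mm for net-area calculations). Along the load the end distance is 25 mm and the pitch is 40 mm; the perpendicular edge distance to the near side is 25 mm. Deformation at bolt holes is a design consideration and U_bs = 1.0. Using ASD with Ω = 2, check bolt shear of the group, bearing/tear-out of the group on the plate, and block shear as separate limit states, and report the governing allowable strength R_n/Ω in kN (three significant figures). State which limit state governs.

84.1 kN (bolt shear governs)

Bolt shear: A_b = π·12²/4 = 113.1 mm²; R_n = 372 × 113.1 × 4 × 1 / 1000 = 168.3 kN → 168.3 / 2 = 84.1 kN.
Bearing: edge l_c = 18, r_n = 177.1 kN; interior l_c = 26, r_n = 236.2 kN; R_n = 177.1 + 3·236.2 = 885.6 kN → 443 kN.
Block shear: A_gv = 2900, A_nv = 1780, A_nt = 340 mm²; R_n = min(0.6F_uA_nv, 0.6F_yA_gv) + U_bs·F_u·A_nt = 577.3 kN → 289 kN.
Bolt shear governs: 84.1 kN.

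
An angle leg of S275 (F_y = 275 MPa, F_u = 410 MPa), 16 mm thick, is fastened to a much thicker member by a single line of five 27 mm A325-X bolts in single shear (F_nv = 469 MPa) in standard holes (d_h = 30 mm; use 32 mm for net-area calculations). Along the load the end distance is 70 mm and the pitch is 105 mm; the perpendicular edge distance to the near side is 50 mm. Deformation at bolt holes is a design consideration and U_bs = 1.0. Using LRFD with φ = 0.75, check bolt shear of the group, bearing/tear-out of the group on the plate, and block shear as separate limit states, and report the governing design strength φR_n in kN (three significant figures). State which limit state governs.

Bolt shear: A_b = π·27²/4 = 572.6 mm²; R_n = 469 × 572.6 × 5 × 1 / 1000 = 1343 kN → 0.75 × 1343 = 1010 kN.
Bearing: edge l_c = 55, r_n = 425.1 kN; interior l_c = 75, r_n = 425.1 kN; R_n = 425.1 + 4·425.1 = 2125 kN → 1590 kN.
Block shear: A_gv = 7840, A_nv = 5536, A_nt = 544 mm²; R_n = min(0.6F_uA_nv, 0.6F_yA_gv) + U_bs·F_u·A_nt = 1517 kN → 1140 kN.
Bolt shear governs: 1010 kN.

1010 kN (bolt shear governs)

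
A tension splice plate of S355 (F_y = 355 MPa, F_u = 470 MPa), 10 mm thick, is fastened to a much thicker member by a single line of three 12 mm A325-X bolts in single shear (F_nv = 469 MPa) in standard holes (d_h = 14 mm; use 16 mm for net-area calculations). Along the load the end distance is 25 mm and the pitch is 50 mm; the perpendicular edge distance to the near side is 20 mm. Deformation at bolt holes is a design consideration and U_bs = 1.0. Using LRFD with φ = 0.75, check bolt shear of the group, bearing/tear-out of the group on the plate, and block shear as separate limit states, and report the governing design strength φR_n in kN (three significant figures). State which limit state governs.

119 kN (bolt shear governs)

Bolt shear: A_b = π·12²/4 = 113.1 mm²; R_n = 469 × 113.1 × 3 × 1 / 1000 = 159.1 kN → 0.75 × 159.1 = 119 kN.
Bearing: edge l_c = 18, r_n = 101.5 kN; interior l_c = 36, r_n = 135.4 kN; R_n = 101.5 + 2·135.4 = 372.2 kN → 279 kN.
Block shear: A_gv = 1250, A_nv = 850, A_nt = 120 mm²; R_n = min(0.6F_uA_nv, 0.6F_yA_gv) + U_bs·F_u·A_nt = 296.1 kN → 222 kN.
Bolt shear governs: 119 kN.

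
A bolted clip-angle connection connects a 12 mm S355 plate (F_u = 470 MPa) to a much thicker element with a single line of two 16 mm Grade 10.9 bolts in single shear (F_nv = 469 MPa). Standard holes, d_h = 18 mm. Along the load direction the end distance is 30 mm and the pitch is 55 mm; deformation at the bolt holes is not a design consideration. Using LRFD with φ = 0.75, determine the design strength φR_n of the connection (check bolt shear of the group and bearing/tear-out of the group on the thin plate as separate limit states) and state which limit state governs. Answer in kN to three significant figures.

141 kN (bolt shear governs)

Bolt shear: A_b = π·16²/4 = 201.1 mm²; R_n = 469 × 201.1 × 2 × 1 / 1000 = 188.6 kN → 0.75 × 188.6 = 141 kN.
Bearing (1.5 l_c t F_u ≤ 3.0 d t F_u): upper limit = 3.0·16·12·470 / 1000 = 270.7 kN.
  Edge l_c = 30 − 18/2 = 21 → r_n = 177.7 kN; interior l_c = 55 − 18 = 37 → r_n = 270.7 kN.
  R_n,bearing = 1·177.7 + 1·270.7 = 448.4 kN → 0.75 × 448.4 = 336 kN.
Bolt shear governs: 141 kN.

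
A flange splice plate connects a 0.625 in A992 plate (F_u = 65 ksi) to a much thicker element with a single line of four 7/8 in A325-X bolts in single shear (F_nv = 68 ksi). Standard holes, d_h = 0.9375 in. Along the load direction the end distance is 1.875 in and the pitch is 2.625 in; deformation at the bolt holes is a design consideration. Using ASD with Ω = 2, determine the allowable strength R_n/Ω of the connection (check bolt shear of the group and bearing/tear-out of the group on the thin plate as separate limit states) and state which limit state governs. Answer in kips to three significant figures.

81.8 kips (bolt shear governs)

Bolt shear: A_b = π·0.875²/4 = 0.6013 in²; R_n = 68 × 0.6013 × 4 × 1 = 163.6 kips → 163.6 / 2 = 81.8 kips.
Bearing (1.2 l_c t F_u ≤ 2.4 d t F_u): upper limit = 2.4·0.875·0.625·65 = 85.31 kips.
  Edge l_c = 1.875 − 0.9375/2 = 1.406 → r_n = 68.55 kips; interior l_c = 2.625 − 0.9375 = 1.688 → r_n = 82.27 kips.
  R_n,bearing = 1·68.55 + 3·82.27 = 315.4 kips → 315.4 / 2 = 158 kips.
Bolt shear governs: 81.8 kips.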